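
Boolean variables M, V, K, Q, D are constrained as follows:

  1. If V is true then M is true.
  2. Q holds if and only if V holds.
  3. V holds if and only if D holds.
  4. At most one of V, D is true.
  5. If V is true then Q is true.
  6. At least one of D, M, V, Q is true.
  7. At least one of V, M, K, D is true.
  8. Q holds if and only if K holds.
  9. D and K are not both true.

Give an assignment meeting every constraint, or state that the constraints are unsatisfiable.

M=T, V=F, K=F, Q=F, D=F

  (1) V=F ⇒ M: vacuous ✓
  (2) Q=F, V=F — same ✓
  (3) V=F, D=F — same ✓
  (4) {V, D}: 0 true — at most one ✓
  (5) V=F ⇒ Q: vacuous ✓
  (6) {D, M, V, Q}: 1 true — at least one ✓
  (7) {V, M, K, D}: 1 true — at least one ✓
  (8) Q=F, K=F — same ✓
  (9) D=F, K=F — not both ✓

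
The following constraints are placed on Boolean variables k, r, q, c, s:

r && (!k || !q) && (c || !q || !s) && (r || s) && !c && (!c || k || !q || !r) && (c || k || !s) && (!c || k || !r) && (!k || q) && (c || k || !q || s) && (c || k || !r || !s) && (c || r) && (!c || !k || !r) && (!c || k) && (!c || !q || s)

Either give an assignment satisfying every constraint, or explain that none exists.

Unit clause (r) forces r = True.
Unit clause (!c) forces c = False.
Try k = True:
  (!k || !q) forces q = False.
  clause (!k || q) is falsified — backtrack.
So k = False.
  then (c || k || !s) forces s = False.
  then (c || k || !q || s) forces q = False.
All clauses satisfied.

k = False, r = True, q = False, c = False, s = False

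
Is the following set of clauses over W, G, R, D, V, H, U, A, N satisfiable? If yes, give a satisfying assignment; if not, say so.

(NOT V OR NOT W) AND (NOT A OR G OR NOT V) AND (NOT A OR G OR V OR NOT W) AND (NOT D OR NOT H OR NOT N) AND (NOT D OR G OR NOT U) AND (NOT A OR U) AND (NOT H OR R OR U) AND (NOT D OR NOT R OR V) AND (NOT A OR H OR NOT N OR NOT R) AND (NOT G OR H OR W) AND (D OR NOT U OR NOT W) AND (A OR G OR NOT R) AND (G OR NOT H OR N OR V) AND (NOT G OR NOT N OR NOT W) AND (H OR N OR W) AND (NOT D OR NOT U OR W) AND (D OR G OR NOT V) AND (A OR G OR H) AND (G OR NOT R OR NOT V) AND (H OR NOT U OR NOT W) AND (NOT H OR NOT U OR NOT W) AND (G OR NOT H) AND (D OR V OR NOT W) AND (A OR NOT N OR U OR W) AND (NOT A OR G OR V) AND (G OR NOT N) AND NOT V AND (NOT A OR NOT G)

W: False, G: True, R: True, D: False, V: False, H: True, U: True, A: False, N: False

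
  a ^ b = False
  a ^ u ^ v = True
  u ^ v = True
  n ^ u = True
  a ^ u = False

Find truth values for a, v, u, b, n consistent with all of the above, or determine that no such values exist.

a: False; v: True; u: False; b: False; n: True

a ^ b = F ^ F = False ✓
a ^ u ^ v = F ^ F ^ T = True ✓
u ^ v = F ^ T = True ✓
n ^ u = T ^ F = True ✓
a ^ u = F ^ F = False ✓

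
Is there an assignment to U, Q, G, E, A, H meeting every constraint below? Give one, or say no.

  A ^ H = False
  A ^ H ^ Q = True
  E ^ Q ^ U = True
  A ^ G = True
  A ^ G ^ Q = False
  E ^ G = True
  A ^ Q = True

U=F; Q=T; G=T; E=F; A=F; H=F

A ^ H = F ^ F = False ✓
A ^ H ^ Q = F ^ F ^ T = True ✓
E ^ Q ^ U = F ^ T ^ F = True ✓
A ^ G = F ^ T = True ✓
A ^ G ^ Q = F ^ T ^ T = False ✓
E ^ G = F ^ T = True ✓
A ^ Q = F ^ T = True ✓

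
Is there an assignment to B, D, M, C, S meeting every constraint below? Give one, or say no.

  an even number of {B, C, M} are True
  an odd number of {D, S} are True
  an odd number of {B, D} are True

B: True, D: False, M: False, C: True, S: True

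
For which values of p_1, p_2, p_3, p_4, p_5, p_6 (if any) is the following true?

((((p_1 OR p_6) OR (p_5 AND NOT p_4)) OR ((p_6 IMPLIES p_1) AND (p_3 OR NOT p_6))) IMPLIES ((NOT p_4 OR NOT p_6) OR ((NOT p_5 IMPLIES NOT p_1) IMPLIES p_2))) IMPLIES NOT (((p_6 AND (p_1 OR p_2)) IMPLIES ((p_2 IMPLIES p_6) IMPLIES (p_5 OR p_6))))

p_1 = False, p_2 = False, p_3 = False, p_4 = True, p_5 = True, p_6 = True

  ((((p_1 OR p_6) OR (p_5 AND NOT p_4)) OR ((p_6 IMPLIES p_1) AND (p_3 OR NOT p_6))) IMPLIES ((NOT p_4 OR NOT p_6) OR ((NOT p_5 IMPLIES NOT p_1) IMPLIES p_2))) IMPLIES NOT (((p_6 AND (p_1 OR p_2)) IMPLIES ((p_2 IMPLIES p_6) IMPLIES (p_5 OR p_6)))) = True
    (((p_1 OR p_6) OR (p_5 AND NOT p_4)) OR ((p_6 IMPLIES p_1) AND (p_3 OR NOT p_6))) IMPLIES ((NOT p_4 OR NOT p_6) OR ((NOT p_5 IMPLIES NOT p_1) IMPLIES p_2)) = False
      ((p_1 OR p_6) OR (p_5 AND NOT p_4)) OR ((p_6 IMPLIES p_1) AND (p_3 OR NOT p_6)) = True
        (p_1 OR p_6) OR (p_5 AND NOT p_4) = True
          p_1 OR p_6 = True
          p_5 AND NOT p_4 = False
            NOT p_4 = False
        (p_6 IMPLIES p_1) AND (p_3 OR NOT p_6) = False
          p_6 IMPLIES p_1 = False
          p_3 OR NOT p_6 = False
            NOT p_6 = False
      (NOT p_4 OR NOT p_6) OR ((NOT p_5 IMPLIES NOT p_1) IMPLIES p_2) = False
        NOT p_4 OR NOT p_6 = False
          NOT p_4 = False
          NOT p_6 = False
        (NOT p_5 IMPLIES NOT p_1) IMPLIES p_2 = False
          NOT p_5 IMPLIES NOT p_1 = True
            NOT p_5 = False
            NOT p_1 = True
    NOT (((p_6 AND (p_1 OR p_2)) IMPLIES ((p_2 IMPLIES p_6) IMPLIES (p_5 OR p_6)))) = False
      (p_6 AND (p_1 OR p_2)) IMPLIES ((p_2 IMPLIES p_6) IMPLIES (p_5 OR p_6)) = True
        p_6 AND (p_1 OR p_2) = False
          p_1 OR p_2 = False
        (p_2 IMPLIES p_6) IMPLIES (p_5 OR p_6) = True
          p_2 IMPLIES p_6 = True
          p_5 OR p_6 = True
The formula evaluates to True.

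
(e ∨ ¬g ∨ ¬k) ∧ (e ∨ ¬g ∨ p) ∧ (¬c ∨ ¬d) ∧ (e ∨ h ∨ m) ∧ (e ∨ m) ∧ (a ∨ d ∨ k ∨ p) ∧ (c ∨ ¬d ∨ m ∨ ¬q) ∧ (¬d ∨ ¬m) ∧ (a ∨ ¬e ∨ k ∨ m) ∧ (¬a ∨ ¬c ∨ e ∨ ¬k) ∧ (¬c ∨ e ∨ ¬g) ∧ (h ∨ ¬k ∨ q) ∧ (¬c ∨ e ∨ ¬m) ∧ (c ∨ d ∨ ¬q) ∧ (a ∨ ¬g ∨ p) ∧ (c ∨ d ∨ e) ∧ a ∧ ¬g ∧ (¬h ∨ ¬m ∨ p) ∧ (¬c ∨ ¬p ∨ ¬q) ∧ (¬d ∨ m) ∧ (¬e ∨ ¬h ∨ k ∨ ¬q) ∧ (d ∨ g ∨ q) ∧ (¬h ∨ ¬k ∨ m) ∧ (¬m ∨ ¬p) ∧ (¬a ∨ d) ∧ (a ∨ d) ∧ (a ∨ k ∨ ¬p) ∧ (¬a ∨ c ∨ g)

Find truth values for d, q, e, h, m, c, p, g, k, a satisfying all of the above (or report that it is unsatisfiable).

Case d = True:
  (¬c ∨ ¬d) forces c = False.
  (¬d ∨ ¬m) forces m = False.
  Clause (¬d ∨ m) is falsified — contradiction.
Case d = False:
  (a) forces a = True.
  Clause (¬a ∨ d) is falsified — contradiction.
Both cases fail, so the formula is unsatisfiable.

Unsatisfiable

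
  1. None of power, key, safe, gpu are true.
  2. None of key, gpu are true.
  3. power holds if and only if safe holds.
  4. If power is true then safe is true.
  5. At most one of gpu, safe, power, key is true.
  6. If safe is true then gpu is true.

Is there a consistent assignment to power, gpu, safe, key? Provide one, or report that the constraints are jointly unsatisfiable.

power=F, gpu=F, safe=F, key=F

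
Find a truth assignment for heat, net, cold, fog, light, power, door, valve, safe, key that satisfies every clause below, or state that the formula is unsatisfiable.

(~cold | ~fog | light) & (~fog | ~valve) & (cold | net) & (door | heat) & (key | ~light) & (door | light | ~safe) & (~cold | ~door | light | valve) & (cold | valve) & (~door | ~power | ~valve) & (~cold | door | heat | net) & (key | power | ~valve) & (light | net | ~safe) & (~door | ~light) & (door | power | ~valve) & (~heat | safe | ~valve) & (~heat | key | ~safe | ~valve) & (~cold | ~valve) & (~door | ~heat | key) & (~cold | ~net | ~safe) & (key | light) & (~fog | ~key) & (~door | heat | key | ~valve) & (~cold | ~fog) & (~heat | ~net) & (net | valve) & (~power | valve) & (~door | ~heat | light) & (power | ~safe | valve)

heat: False; net: True; cold: False; fog: False; light: False; power: False; door: True; valve: True; safe: True; key: True

Set heat = False.
  then (door | heat) forces door = True.
  then (~door | ~light) forces light = False.
  then (key | light) forces key = True.
  then (~fog | ~key) forces fog = False.
Try net = False:
  (cold | net) forces cold = True.
  (~cold | ~door | light | valve) forces valve = True.
  clause (~cold | ~valve) is falsified — backtrack.
So net = True.
Set cold = False.
  then (cold | valve) forces valve = True.
  then (~door | ~power | ~valve) forces power = False.
Set safe = True.
All clauses satisfied.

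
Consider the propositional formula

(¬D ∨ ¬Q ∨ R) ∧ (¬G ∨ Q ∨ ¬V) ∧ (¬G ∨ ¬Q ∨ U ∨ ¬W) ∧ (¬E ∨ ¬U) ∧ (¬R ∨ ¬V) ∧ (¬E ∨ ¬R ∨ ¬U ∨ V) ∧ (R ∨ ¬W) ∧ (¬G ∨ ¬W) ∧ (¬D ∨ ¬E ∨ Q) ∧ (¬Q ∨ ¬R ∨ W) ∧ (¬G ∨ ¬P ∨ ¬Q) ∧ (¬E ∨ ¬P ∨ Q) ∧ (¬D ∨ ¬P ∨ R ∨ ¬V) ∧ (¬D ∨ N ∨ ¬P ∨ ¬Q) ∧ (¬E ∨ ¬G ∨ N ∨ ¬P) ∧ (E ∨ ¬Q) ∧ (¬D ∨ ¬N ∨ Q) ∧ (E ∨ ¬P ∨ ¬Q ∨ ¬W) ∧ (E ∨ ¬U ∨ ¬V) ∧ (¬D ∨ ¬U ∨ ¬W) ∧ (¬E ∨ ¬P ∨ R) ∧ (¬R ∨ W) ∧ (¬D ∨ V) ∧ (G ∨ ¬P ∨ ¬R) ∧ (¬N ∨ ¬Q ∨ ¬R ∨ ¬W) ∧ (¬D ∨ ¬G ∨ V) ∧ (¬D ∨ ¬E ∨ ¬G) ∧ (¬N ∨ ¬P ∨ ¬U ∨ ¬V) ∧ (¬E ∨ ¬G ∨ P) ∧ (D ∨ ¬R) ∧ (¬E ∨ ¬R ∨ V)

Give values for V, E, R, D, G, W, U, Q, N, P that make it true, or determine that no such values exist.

Set V = True.
  then (¬R ∨ ¬V) forces R = False.
  then (R ∨ ¬W) forces W = False.
Set E = False.
  then (E ∨ ¬Q) forces Q = False.
  then (E ∨ ¬U ∨ ¬V) forces U = False.
  then (¬G ∨ Q ∨ ¬V) forces G = False.
Set D = False.
Set N = False.
Set P = False.
All clauses satisfied.

V = True; E = False; R = False; D = False; G = False; W = False; U = False; Q = False; N = False; P = False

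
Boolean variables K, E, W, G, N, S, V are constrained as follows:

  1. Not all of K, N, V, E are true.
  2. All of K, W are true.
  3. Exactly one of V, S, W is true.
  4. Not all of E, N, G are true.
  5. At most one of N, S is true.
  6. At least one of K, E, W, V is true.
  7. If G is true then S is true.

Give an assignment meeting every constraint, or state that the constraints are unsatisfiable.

K=T, E=F, W=T, G=F, N=T, S=F, V=F

  (1) {K, N, V, E}: 2/4 true — not all ✓
  (2) {K, W}: all 2 true ✓
  (3) {V, S, W}: 1 true — exactly one ✓
  (4) {E, N, G}: 1/3 true — not all ✓
  (5) {N, S}: 1 true — at most one ✓
  (6) {K, E, W, V}: 2 true — at least one ✓
  (7) G=F ⇒ S: vacuous ✓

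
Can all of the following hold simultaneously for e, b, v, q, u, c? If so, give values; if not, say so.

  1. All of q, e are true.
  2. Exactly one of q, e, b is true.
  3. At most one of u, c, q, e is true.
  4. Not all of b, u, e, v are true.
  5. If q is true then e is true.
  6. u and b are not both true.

No satisfying assignment exists.

Case e = True:
  (1) forces q = True.
  Constraint (2) is violated (q=T, e=T) — contradiction.
Case e = False:
  Constraint (1) is violated (e=F) — contradiction.
Both cases fail — unsatisfiable.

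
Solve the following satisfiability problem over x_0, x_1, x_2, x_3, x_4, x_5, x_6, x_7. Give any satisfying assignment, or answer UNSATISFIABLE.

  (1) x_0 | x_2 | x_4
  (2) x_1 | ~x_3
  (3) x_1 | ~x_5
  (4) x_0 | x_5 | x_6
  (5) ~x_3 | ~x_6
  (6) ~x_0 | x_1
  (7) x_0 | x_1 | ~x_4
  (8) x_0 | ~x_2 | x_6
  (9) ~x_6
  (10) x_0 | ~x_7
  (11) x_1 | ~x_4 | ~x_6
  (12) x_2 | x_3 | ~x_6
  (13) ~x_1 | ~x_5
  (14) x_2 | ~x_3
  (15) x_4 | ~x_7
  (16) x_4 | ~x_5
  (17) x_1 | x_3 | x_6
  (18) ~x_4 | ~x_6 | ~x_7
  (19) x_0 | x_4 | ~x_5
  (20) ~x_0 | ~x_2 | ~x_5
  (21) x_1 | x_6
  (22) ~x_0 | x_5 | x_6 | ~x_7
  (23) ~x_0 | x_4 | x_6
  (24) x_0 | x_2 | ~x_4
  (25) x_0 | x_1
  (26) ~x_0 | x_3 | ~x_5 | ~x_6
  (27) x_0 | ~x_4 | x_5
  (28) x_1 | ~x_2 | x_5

Unit clause (~x_6) forces x_6 = False.
In (x_1 | x_6) only x_1 is left, so x_1 = True.
In (~x_1 | ~x_5) only ~x_5 is left, so x_5 = False.
In (x_0 | x_5 | x_6) only x_0 is left, so x_0 = True.
In (~x_0 | x_5 | x_6 | ~x_7) only ~x_7 is left, so x_7 = False.
In (~x_0 | x_4 | x_6) only x_4 is left, so x_4 = True.
Set x_2 = True.
Set x_3 = False.
All clauses satisfied.

x_0: True, x_1: True, x_2: True, x_3: False, x_4: True, x_5: False, x_6: False, x_7: False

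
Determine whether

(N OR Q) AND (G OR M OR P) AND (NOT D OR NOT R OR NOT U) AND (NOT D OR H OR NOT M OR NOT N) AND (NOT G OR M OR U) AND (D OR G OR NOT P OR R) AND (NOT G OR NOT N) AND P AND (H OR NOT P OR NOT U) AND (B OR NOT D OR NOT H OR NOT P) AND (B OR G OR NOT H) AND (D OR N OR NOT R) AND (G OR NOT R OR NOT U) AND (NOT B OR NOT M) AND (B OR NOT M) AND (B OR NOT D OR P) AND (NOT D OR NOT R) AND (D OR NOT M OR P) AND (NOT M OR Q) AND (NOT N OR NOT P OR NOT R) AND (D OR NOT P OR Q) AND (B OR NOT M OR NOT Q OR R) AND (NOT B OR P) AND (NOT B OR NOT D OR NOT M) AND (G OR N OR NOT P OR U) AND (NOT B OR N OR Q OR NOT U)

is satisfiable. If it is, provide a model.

Q = True, H = False, U = False, B = False, P = True, R = False, G = False, D = True, N = True, M = False

Unit clause (P) forces P = True.
Set Q = True.
Set H = False.
  then (H OR NOT P OR NOT U) forces U = False.
Set B = False.
  then (B OR NOT M) forces M = False.
  then (NOT G OR M OR U) forces G = False.
  then (G OR N OR NOT P OR U) forces N = True.
  then (NOT N OR NOT P OR NOT R) forces R = False.
  then (D OR G OR NOT P OR R) forces D = True.
All clauses satisfied.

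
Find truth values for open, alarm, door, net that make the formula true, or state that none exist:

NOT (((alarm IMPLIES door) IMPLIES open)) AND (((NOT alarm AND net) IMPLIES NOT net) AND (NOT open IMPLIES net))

open=F; alarm=T; door=T; net=T

  NOT (((alarm IMPLIES door) IMPLIES open)) = True
    (alarm IMPLIES door) IMPLIES open = False
      alarm IMPLIES door = True
  ((NOT alarm AND net) IMPLIES NOT net) AND (NOT open IMPLIES net) = True
    (NOT alarm AND net) IMPLIES NOT net = True
      NOT alarm AND net = False
        NOT alarm = False
      NOT net = False
    NOT open IMPLIES net = True
      NOT open = True
Both conjuncts True, so the formula holds.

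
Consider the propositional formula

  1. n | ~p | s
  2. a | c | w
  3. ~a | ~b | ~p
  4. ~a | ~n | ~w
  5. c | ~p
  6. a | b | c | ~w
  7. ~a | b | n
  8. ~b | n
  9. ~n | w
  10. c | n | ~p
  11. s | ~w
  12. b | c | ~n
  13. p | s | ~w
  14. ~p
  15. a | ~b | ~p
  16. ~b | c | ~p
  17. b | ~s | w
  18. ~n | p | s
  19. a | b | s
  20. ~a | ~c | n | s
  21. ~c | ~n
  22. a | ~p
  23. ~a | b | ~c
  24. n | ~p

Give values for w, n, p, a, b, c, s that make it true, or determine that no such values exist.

w = True; n = True; p = False; a = False; b = True; c = False; s = True

Unit clause (~p) forces p = False.
Set w = True.
  then (s | ~w) forces s = True.
Set n = True.
  then (~a | ~n | ~w) forces a = False.
  then (~c | ~n) forces c = False.
  then (a | b | c | ~w) forces b = True.
All clauses satisfied.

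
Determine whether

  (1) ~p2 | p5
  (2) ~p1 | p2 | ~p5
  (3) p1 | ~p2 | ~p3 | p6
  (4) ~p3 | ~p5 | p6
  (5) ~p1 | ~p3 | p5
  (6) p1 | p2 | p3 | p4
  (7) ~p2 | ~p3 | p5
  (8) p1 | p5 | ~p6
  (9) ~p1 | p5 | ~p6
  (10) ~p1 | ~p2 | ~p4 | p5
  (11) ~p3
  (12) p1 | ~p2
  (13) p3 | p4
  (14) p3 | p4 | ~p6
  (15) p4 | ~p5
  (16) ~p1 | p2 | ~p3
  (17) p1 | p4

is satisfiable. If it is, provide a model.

Unit clause (~p3) forces p3 = False.
In (p3 | p4) only p4 is left, so p4 = True.
Set p1 = True.
Set p2 = True.
  then (~p2 | p5) forces p5 = True.
Set p6 = True.
All clauses satisfied.

p1 = True, p2 = True, p3 = False, p4 = True, p5 = True, p6 = True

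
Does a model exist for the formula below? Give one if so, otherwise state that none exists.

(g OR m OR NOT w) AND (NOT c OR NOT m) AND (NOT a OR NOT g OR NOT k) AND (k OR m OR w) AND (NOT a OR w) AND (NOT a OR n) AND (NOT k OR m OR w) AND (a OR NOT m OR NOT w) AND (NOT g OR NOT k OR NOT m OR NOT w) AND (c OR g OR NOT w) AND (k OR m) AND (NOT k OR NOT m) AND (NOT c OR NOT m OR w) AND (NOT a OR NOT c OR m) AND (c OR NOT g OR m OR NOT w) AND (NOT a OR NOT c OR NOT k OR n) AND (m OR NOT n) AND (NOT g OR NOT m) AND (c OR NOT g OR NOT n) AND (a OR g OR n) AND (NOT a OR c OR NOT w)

a: False, c: True, g: True, n: False, k: True, w: True, m: False

Try a = True:
  (NOT a OR w) forces w = True.
  (NOT a OR n) forces n = True.
  (m OR NOT n) forces m = True.
  (NOT c OR NOT m) forces c = False.
  clause (NOT a OR c OR NOT w) is falsified — backtrack.
So a = False.
Set c = True.
  then (NOT c OR NOT m) forces m = False.
  then (k OR m) forces k = True.
  then (m OR NOT n) forces n = False.
  then (a OR g OR n) forces g = True.
  then (NOT k OR m OR w) forces w = True.
All clauses satisfied.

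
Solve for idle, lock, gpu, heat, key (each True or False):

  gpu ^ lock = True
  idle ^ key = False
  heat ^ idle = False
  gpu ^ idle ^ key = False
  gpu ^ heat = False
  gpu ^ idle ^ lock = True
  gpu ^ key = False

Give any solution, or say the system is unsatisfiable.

idle: False; lock: True; gpu: False; heat: False; key: False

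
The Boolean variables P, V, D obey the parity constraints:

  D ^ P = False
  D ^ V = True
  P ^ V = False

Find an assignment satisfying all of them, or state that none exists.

Adding constraints 1, 2, 3 mod 2: every variable appears an even number of times on the left, so the left side is 0.
But the right sides sum to 1 (mod 2). 0 ≠ 1 — the system is inconsistent.

The formula is unsatisfiable.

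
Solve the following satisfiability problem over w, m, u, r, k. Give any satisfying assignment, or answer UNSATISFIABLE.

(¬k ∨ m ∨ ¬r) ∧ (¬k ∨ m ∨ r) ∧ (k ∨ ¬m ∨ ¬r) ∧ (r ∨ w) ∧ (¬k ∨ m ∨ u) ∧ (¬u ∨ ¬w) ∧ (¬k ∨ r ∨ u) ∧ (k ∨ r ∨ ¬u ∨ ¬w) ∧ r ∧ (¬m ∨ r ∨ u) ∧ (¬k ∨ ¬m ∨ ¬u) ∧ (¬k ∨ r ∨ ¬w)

Unit clause (r) forces r = True.
Set w = True.
  then (¬u ∨ ¬w) forces u = False.
Set m = True.
  then (k ∨ ¬m ∨ ¬r) forces k = True.
All clauses satisfied.

w = True, m = True, u = False, r = True, k = True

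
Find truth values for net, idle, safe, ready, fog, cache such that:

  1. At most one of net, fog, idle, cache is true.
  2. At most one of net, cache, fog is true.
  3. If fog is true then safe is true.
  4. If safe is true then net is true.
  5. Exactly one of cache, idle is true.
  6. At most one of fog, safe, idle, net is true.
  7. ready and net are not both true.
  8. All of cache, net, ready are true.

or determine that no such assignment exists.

Case ready = True:
  (7) with ready=T forces net = False.
  Constraint (8) is violated (net=F) — contradiction.
Case ready = False:
  Constraint (8) is violated (ready=F) — contradiction.
Both cases fail — unsatisfiable.

UNSATISFIABLE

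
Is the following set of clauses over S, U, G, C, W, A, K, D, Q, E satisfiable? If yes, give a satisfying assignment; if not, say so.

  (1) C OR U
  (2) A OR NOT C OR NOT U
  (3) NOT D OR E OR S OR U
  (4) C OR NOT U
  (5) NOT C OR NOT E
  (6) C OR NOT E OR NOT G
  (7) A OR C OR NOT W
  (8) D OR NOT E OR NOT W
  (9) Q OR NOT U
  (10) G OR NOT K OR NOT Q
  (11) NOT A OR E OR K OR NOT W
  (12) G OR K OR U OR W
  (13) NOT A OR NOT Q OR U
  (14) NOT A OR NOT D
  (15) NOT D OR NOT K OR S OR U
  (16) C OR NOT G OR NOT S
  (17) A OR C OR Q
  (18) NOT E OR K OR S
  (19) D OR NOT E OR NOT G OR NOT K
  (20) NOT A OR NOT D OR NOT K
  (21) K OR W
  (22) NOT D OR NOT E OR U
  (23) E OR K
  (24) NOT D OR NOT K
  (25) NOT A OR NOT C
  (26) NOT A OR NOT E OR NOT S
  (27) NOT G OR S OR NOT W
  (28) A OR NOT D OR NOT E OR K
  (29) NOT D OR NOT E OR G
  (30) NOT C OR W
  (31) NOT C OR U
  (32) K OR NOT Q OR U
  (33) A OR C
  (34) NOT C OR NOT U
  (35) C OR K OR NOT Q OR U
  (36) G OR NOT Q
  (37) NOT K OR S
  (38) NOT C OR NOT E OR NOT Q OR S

UNSATISFIABLE

Case U = True:
  (C OR NOT U) forces C = True.
  Clause (NOT C OR NOT U) is falsified — contradiction.
Case U = False:
  (C OR U) forces C = True.
  Clause (NOT C OR U) is falsified — contradiction.
Both cases fail, so the formula is unsatisfiable.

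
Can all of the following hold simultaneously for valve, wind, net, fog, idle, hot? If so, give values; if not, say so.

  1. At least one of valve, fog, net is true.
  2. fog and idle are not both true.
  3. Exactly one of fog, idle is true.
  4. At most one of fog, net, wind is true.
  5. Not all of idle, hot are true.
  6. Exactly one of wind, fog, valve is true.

valve=F, wind=F, net=F, fog=T, idle=F, hot=T

  (1) {valve, fog, net}: 1 true — at least one ✓
  (2) fog=T, idle=F — not both ✓
  (3) {fog, idle}: 1 true — exactly one ✓
  (4) {fog, net, wind}: 1 true — at most one ✓
  (5) {idle, hot}: 1/2 true — not all ✓
  (6) {wind, fog, valve}: 1 true — exactly one ✓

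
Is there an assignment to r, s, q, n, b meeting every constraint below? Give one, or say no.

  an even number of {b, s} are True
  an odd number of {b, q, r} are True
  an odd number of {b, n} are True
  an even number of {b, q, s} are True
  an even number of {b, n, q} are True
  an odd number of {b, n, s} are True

Unsatisfiable — no assignment works.

Adding constraints 1, 3, 4, 5 mod 2: every variable appears an even number of times on the left, so the left side is 0.
But the right sides sum to 1 (mod 2). 0 ≠ 1 — the system is inconsistent.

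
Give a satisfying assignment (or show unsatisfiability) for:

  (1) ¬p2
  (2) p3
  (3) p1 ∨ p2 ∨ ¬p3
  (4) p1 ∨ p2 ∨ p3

Unit clause (¬p2) forces p2 = False.
Unit clause (p3) forces p3 = True.
In (p1 ∨ p2 ∨ ¬p3) only p1 is left, so p1 = True.
Check each clause:
  (¬p2): ¬p2 holds.
  (p3): p3 holds.
  (p1 ∨ p2 ∨ ¬p3): p1 holds.
  (p1 ∨ p2 ∨ p3): p1 holds.
All clauses satisfied.

p1 = True, p2 = False, p3 = True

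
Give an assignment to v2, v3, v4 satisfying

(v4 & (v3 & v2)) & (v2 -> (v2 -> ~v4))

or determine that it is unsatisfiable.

Unsatisfiable — no assignment works.

Case v2 = True: the formula simplifies to (v4 & v3) & ~v4.
  v4 = True: the conjunct ~v4 is False.
  v4 = False: the conjunct v4 is False.
Case v2 = False: the conjunct v2 is False.
Both cases fail — unsatisfiable.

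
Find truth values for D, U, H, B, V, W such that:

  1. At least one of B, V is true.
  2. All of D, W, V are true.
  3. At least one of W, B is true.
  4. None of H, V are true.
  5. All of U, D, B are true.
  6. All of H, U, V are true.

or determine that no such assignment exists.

Case H = True:
  Constraint (4) is violated (H=T) — contradiction.
Case H = False:
  Constraint (6) is violated (H=F) — contradiction.
Both cases fail — unsatisfiable.

No satisfying assignment exists.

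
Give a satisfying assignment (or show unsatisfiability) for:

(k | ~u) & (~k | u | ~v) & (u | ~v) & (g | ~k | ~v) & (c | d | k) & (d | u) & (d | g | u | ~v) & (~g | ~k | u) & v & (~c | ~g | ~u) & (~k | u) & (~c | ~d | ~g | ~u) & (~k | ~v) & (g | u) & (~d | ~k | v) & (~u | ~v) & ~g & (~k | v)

Unsatisfiable

Case v = True:
  (u | ~v) forces u = True.
  Clause (~u | ~v) is falsified — contradiction.
Case v = False:
  Clause (v) is falsified — contradiction.
Both cases fail, so the formula is unsatisfiable.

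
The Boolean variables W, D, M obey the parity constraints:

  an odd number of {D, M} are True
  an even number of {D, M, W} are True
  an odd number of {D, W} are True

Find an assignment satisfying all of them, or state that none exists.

W = True, D = False, M = True

{D, M}: 1 true → odd ✓
{D, M, W}: 2 true → even ✓
{D, W}: 1 true → odd ✓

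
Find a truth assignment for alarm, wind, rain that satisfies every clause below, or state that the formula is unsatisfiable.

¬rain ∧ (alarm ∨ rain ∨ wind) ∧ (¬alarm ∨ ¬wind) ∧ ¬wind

Unit clause (¬rain) forces rain = False.
Unit clause (¬wind) forces wind = False.
In (alarm ∨ rain ∨ wind) only alarm is left, so alarm = True.
Check each clause:
  (¬rain): ¬rain holds.
  (alarm ∨ rain ∨ wind): alarm holds.
  (¬alarm ∨ ¬wind): ¬wind holds.
  (¬wind): ¬wind holds.
All clauses satisfied.

alarm = True, wind = False, rain = False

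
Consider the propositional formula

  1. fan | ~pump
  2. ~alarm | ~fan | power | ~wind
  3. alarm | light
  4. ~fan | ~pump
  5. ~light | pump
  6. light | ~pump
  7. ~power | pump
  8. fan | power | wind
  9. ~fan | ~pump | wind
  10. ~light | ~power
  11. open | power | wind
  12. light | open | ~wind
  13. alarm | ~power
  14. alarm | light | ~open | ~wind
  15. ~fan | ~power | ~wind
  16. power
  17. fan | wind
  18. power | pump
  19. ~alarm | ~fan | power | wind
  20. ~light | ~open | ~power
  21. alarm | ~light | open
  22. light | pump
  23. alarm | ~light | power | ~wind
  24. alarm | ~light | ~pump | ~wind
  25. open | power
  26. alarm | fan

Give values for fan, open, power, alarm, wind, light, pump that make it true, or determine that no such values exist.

Case power = True:
  (~power | pump) forces pump = True.
  (fan | ~pump) forces fan = True.
  Clause (~fan | ~pump) is falsified — contradiction.
Case power = False:
  Clause (power) is falsified — contradiction.
Both cases fail, so the formula is unsatisfiable.

The formula is unsatisfiable.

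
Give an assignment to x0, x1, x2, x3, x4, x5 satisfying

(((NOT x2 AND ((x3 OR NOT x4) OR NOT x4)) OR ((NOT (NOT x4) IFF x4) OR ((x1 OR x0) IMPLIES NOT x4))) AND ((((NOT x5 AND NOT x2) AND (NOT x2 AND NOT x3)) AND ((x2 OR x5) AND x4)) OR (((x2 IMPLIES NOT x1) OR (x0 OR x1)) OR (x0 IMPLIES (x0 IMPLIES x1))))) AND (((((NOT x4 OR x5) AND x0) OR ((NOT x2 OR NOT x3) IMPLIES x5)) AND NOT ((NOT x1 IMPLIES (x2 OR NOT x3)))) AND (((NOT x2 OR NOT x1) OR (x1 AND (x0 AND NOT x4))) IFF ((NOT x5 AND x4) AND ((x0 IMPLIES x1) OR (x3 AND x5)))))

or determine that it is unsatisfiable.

Case x2 = True: the conjunct NOT ((NOT x1 IMPLIES (x2 OR NOT x3))) becomes NOT ((NOT x1 IMPLIES True)) = False.
Case x2 = False: the formula simplifies to (((x3 OR NOT x4) OR NOT x4) OR ((NOT (NOT x4) IFF x4) OR ((x1 OR x0) IMPLIES NOT x4))) AND (((((NOT x4 OR x5) AND x0) OR x5) AND NOT ((NOT x1 IMPLIES NOT x3))) AND ((NOT x5 AND x4) AND ((x0 IMPLIES x1) OR (x3 AND x5)))).
  x3 = True: simplifies to ((((NOT x4 OR x5) AND x0) OR x5) AND NOT x1) AND ((NOT x5 AND x4) AND ((x0 IMPLIES x1) OR x5)).
    x5 = True: the conjunct NOT x5 is False.
    x5 = False: simplifies to ((NOT x4 AND x0) AND NOT x1) AND (x4 AND (x0 IMPLIES x1)).
      x4 = True: the conjunct NOT x4 is False.
      x4 = False: the conjunct x4 is False.
  x3 = False: the conjunct NOT ((NOT x1 IMPLIES NOT x3)) becomes NOT ((NOT x1 IMPLIES True)) = False.
Both cases fail — unsatisfiable.

Unsatisfiable — no assignment works.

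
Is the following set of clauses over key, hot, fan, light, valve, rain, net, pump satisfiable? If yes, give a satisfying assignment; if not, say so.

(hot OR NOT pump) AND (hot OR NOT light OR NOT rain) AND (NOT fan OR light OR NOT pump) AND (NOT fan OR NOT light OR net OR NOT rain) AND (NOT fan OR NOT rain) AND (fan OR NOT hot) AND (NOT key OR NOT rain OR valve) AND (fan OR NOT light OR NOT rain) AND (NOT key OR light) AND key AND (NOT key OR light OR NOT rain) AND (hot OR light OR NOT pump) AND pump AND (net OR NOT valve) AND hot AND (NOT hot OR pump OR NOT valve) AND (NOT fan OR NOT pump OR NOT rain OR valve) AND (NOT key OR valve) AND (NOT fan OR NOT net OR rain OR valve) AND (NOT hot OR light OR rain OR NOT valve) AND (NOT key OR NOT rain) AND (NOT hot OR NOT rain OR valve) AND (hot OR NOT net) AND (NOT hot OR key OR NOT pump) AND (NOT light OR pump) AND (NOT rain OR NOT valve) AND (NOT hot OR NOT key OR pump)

Unit clause (key) forces key = True.
Unit clause (pump) forces pump = True.
Unit clause (hot) forces hot = True.
In (NOT key OR valve) only valve is left, so valve = True.
In (NOT key OR NOT rain) only NOT rain is left, so rain = False.
In (fan OR NOT hot) only fan is left, so fan = True.
In (NOT key OR light) only light is left, so light = True.
In (net OR NOT valve) only net is left, so net = True.
All clauses satisfied.

key = True; hot = True; fan = True; light = True; valve = True; rain = False; net = True; pump = True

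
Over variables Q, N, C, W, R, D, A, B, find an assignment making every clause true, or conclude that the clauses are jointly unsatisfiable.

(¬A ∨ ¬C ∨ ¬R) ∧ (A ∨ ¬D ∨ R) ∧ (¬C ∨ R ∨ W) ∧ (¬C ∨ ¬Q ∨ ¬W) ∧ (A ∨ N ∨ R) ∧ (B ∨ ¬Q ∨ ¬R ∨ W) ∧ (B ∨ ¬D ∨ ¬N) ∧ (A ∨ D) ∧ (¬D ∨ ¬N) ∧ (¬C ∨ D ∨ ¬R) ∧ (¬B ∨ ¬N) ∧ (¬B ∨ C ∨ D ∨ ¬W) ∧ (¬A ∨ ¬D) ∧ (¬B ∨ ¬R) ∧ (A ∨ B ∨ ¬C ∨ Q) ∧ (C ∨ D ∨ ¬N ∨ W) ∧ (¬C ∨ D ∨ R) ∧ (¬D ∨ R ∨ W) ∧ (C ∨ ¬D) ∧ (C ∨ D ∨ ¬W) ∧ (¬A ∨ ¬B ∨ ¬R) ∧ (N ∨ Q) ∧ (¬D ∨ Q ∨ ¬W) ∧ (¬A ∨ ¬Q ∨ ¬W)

Q=T; N=F; C=F; W=F; R=F; D=F; A=T; B=T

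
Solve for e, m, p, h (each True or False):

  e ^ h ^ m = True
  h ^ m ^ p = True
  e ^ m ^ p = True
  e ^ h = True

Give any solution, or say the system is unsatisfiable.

Adding constraints 2, 3, 4 mod 2: every variable appears an even number of times on the left, so the left side is 0.
But the right sides sum to 1 (mod 2). 0 ≠ 1 — the system is inconsistent.

No satisfying assignment exists.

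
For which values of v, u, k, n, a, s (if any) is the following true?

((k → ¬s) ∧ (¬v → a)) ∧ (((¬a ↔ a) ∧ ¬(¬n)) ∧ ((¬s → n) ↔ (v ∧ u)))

The formula is unsatisfiable.

The conjunct ¬a ↔ a is unsatisfiable on its own:
  a=F: evaluates to False.
  a=T: evaluates to False.
So the whole conjunction is unsatisfiable.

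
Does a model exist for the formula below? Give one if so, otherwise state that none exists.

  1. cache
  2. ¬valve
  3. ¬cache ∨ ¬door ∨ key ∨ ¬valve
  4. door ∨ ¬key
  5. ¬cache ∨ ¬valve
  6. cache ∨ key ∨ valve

valve: False, door: False, key: False, cache: True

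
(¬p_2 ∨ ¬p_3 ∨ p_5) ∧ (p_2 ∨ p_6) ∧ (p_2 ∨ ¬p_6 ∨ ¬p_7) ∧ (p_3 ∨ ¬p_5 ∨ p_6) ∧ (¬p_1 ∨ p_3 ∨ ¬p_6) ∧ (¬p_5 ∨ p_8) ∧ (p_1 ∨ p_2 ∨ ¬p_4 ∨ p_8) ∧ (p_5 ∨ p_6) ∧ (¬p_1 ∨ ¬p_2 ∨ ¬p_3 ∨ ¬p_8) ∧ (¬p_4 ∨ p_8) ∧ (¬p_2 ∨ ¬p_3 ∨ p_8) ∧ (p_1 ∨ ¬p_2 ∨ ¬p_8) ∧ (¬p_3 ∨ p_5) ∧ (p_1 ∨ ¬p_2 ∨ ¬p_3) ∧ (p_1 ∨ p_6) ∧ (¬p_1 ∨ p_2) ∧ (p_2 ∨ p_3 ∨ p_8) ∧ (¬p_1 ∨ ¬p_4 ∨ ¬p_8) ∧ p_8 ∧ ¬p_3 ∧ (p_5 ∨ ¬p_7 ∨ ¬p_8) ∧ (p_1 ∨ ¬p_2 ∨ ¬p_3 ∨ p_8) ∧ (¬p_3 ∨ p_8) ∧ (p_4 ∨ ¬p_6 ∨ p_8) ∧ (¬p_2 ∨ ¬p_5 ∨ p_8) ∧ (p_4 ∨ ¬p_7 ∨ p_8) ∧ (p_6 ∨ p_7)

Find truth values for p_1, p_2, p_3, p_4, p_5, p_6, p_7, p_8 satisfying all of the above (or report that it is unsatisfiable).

Unit clause (p_8) forces p_8 = True.
Unit clause (¬p_3) forces p_3 = False.
Set p_1 = False.
  then (p_1 ∨ ¬p_2 ∨ ¬p_8) forces p_2 = False.
  then (p_1 ∨ p_6) forces p_6 = True.
  then (p_2 ∨ ¬p_6 ∨ ¬p_7) forces p_7 = False.
Set p_4 = True.
Set p_5 = False.
All clauses satisfied.

p_1: False; p_2: False; p_3: False; p_4: True; p_5: False; p_6: True; p_7: False; p_8: True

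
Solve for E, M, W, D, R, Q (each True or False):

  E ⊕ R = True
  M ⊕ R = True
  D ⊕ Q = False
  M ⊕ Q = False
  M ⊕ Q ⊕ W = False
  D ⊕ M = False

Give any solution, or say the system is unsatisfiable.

E = True; M = True; W = False; D = True; R = False; Q = True

E ⊕ R = T ⊕ F = True ✓
M ⊕ R = T ⊕ F = True ✓
D ⊕ Q = T ⊕ T = False ✓
M ⊕ Q = T ⊕ T = False ✓
M ⊕ Q ⊕ W = T ⊕ T ⊕ F = False ✓
D ⊕ M = T ⊕ T = False ✓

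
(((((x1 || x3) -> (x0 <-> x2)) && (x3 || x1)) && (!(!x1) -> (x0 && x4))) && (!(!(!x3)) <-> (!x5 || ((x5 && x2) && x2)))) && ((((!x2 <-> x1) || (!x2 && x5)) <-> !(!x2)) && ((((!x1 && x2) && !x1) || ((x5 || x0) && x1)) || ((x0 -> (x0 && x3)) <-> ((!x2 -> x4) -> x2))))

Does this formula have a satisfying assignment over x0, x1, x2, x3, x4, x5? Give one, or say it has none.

Unsatisfiable — no assignment works.

Case x2 = True: the formula simplifies to (((((x1 || x3) -> x0) && (x3 || x1)) && (!(!x1) -> (x0 && x4))) && (!(!(!x3)) <-> (!x5 || x5))) && (!x1 && (((!x1 && !x1) || ((x5 || x0) && x1)) || (x0 -> (x0 && x3)))).
  x1 = True: the conjunct !x1 is False.
  x1 = False: simplifies to ((x3 -> x0) && x3) && (!(!(!x3)) <-> (!x5 || x5)).
    x3 = True: simplifies to x0 && !((!x5 || x5)).
      x5 = True: the conjunct !((!x5 || x5)) becomes !((False || True)) = False.
      x5 = False: the conjunct !((!x5 || x5)) becomes !((True || False)) = False.
    x3 = False: the conjunct x3 is False.
Case x2 = False: the formula simplifies to (((((x1 || x3) -> !x0) && (x3 || x1)) && (!(!x1) -> (x0 && x4))) && (!(!(!x3)) <-> !x5)) && (!((x1 || x5)) && (((x5 || x0) && x1) || ((x0 -> (x0 && x3)) <-> !x4))).
  x1 = True: the conjunct !((x1 || x5)) becomes !((True || x5)) = False.
  x1 = False: simplifies to (((x3 -> !x0) && x3) && (!(!(!x3)) <-> !x5)) && (!x5 && ((x0 -> (x0 && x3)) <-> !x4)).
    x3 = True: simplifies to (!x0 && x5) && (!x5 && ((x0 -> x0) <-> !x4)).
      x5 = True: the conjunct !x5 is False.
      x5 = False: the conjunct x5 is False.
    x3 = False: the conjunct x3 is False.
Both cases fail — unsatisfiable.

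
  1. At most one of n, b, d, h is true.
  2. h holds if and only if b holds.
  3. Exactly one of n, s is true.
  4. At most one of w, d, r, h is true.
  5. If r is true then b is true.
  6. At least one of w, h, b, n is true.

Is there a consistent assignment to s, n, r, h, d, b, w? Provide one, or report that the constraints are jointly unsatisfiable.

s = True; n = False; r = False; h = False; d = False; b = False; w = True

  (1) {n, b, d, h}: 0 true — at most one ✓
  (2) h=F, b=F — same ✓
  (3) {n, s}: 1 true — exactly one ✓
  (4) {w, d, r, h}: 1 true — at most one ✓
  (5) r=F ⇒ b: vacuous ✓
  (6) {w, h, b, n}: 1 true — at least one ✓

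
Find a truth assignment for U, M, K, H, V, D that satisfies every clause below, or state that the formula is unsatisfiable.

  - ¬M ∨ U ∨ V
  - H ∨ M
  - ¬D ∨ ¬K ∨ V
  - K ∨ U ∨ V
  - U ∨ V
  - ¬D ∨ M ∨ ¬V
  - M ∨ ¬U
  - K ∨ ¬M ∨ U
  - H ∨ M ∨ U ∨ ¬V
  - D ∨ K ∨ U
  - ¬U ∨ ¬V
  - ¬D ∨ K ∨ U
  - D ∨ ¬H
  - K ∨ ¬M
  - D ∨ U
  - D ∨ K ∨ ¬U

U: True, M: True, K: True, H: False, V: False, D: False

Set U = True.
  then (M ∨ ¬U) forces M = True.
  then (¬U ∨ ¬V) forces V = False.
  then (K ∨ ¬M) forces K = True.
  then (¬D ∨ ¬K ∨ V) forces D = False.
  then (D ∨ ¬H) forces H = False.
All clauses satisfied.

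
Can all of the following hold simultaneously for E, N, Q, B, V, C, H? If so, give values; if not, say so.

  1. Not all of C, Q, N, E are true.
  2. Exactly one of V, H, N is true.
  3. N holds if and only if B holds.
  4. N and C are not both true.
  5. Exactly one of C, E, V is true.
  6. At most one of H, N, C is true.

E=F, N=F, Q=F, B=F, V=T, C=F, H=F

  (1) {C, Q, N, E}: 0/4 true — not all ✓
  (2) {V, H, N}: 1 true — exactly one ✓
  (3) N=F, B=F — same ✓
  (4) N=F, C=F — not both ✓
  (5) {C, E, V}: 1 true — exactly one ✓
  (6) {H, N, C}: 0 true — at most one ✓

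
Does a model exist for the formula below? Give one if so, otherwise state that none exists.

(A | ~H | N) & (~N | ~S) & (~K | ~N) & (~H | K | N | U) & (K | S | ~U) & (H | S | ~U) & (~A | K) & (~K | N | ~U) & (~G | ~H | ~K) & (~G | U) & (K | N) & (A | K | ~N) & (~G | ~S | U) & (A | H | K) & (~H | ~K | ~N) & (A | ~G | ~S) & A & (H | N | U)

Unit clause (A) forces A = True.
In (~A | K) only K is left, so K = True.
In (~K | ~N) only ~N is left, so N = False.
In (~K | N | ~U) only ~U is left, so U = False.
In (~G | U) only ~G is left, so G = False.
In (H | N | U) only H is left, so H = True.
Set S = True.
All clauses satisfied.

U: False; S: True; N: False; H: True; G: False; K: True; A: True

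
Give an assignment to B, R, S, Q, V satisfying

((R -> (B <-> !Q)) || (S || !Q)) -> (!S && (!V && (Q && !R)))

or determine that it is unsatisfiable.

B: True, R: False, S: False, Q: True, V: False

  ((R -> (B <-> !Q)) || (S || !Q)) -> (!S && (!V && (Q && !R))) = True
    (R -> (B <-> !Q)) || (S || !Q) = True
      R -> (B <-> !Q) = True
        B <-> !Q = False
          !Q = False
      S || !Q = False
        !Q = False
    !S && (!V && (Q && !R)) = True
      !S = True
      !V && (Q && !R) = True
        !V = True
        Q && !R = True
          !R = True
The formula evaluates to True.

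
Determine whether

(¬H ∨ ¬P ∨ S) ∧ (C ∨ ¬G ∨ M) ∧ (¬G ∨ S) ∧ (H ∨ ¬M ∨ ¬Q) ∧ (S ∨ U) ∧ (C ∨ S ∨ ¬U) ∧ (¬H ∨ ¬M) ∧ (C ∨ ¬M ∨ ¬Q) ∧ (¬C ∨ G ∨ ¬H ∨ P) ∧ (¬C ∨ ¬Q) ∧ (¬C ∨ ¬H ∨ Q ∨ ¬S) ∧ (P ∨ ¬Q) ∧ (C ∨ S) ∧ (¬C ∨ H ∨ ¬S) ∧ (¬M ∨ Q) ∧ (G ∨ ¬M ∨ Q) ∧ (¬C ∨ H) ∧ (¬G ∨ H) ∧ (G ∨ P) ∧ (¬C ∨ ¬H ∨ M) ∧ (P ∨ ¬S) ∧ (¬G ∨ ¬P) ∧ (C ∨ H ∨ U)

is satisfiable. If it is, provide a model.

C: False, S: True, G: False, P: True, H: True, Q: True, U: False, M: False

Try C = True:
  (¬C ∨ ¬Q) forces Q = False.
  (¬M ∨ Q) forces M = False.
  (¬C ∨ H) forces H = True.
  clause (¬C ∨ ¬H ∨ M) is falsified — backtrack.
So C = False.
  then (C ∨ S) forces S = True.
  then (P ∨ ¬S) forces P = True.
  then (¬G ∨ ¬P) forces G = False.
Set H = True.
  then (¬H ∨ ¬M) forces M = False.
Set Q = True.
Set U = False.
All clauses satisfied.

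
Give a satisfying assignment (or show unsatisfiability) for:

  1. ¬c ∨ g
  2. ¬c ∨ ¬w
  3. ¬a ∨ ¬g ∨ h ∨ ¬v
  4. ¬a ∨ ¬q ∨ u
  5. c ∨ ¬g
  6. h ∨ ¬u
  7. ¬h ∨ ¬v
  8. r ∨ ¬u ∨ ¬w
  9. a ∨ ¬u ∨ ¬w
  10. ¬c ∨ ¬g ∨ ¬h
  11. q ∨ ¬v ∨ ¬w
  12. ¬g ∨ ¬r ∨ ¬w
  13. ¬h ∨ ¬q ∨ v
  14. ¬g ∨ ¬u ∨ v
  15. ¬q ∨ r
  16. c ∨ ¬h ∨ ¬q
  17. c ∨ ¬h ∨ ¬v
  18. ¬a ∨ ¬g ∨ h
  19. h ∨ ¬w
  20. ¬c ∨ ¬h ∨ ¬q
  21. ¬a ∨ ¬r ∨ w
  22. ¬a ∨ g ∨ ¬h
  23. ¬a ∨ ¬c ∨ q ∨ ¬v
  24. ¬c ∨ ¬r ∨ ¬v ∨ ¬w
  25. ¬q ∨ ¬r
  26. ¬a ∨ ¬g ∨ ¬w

g: False; w: False; h: False; r: True; c: False; a: False; q: False; v: True; u: False

Set g = False.
  then (¬c ∨ g) forces c = False.
Set w = False.
Set h = False.
  then (h ∨ ¬u) forces u = False.
Set r = True.
  then (¬a ∨ ¬r ∨ w) forces a = False.
  then (¬q ∨ ¬r) forces q = False.
Set v = True.
All clauses satisfied.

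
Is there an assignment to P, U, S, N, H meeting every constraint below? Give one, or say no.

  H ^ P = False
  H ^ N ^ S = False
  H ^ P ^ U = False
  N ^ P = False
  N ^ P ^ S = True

UNSATISFIABLE

Adding constraints 1, 2, 5 mod 2: every variable appears an even number of times on the left, so the left side is 0.
But the right sides sum to 1 (mod 2). 0 ≠ 1 — the system is inconsistent.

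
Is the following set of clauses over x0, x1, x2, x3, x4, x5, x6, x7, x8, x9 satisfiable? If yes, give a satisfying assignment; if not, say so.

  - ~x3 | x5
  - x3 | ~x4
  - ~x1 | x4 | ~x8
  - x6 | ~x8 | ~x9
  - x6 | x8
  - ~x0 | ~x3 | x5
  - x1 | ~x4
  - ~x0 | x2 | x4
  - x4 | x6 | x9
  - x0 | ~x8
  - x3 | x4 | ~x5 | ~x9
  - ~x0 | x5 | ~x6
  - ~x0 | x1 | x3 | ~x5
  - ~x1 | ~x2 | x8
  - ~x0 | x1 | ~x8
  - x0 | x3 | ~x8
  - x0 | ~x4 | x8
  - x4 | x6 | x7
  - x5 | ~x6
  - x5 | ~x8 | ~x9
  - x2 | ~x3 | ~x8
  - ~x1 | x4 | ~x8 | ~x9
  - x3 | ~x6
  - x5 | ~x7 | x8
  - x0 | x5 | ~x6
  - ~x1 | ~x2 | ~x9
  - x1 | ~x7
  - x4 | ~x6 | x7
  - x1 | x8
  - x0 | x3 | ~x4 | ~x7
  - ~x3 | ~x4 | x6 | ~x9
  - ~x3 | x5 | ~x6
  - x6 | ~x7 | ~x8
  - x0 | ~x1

Set x0 = True.
Try x1 = False:
  (x1 | ~x4) forces x4 = False.
  (~x0 | x2 | x4) forces x2 = True.
  (~x0 | x1 | ~x8) forces x8 = False.
  clause (x1 | x8) is falsified — backtrack.
So x1 = True.
Set x2 = False.
  then (~x0 | x2 | x4) forces x4 = True.
  then (x3 | ~x4) forces x3 = True.
  then (~x0 | ~x3 | x5) forces x5 = True.
  then (x2 | ~x3 | ~x8) forces x8 = False.
  then (x6 | x8) forces x6 = True.
Set x7 = True.
Set x9 = False.
All clauses satisfied.

x0=T; x1=T; x2=F; x3=T; x4=T; x5=T; x6=T; x7=T; x8=F; x9=F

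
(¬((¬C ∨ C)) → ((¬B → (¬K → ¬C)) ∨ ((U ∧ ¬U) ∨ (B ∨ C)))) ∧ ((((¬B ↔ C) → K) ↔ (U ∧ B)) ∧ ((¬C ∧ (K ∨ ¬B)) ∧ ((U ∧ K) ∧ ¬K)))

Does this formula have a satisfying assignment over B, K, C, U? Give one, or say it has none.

The formula is unsatisfiable.

Case K = True: the conjunct ¬K is False.
Case K = False: the conjunct K is False.
Both cases fail — unsatisfiable.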